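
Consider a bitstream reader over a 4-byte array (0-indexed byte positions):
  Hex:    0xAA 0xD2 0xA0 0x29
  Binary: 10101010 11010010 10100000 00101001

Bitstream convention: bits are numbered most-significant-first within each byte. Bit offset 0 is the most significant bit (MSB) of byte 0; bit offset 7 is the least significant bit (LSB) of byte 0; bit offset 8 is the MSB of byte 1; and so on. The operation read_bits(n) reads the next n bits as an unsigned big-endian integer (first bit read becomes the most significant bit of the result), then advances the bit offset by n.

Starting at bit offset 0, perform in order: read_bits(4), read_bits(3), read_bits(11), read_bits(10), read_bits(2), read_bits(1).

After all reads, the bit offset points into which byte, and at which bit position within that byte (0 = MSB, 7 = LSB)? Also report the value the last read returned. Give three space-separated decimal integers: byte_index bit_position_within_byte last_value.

Answer: 3 7 0

Derivation:
Read 1: bits[0:4] width=4 -> value=10 (bin 1010); offset now 4 = byte 0 bit 4; 28 bits remain
Read 2: bits[4:7] width=3 -> value=5 (bin 101); offset now 7 = byte 0 bit 7; 25 bits remain
Read 3: bits[7:18] width=11 -> value=842 (bin 01101001010); offset now 18 = byte 2 bit 2; 14 bits remain
Read 4: bits[18:28] width=10 -> value=514 (bin 1000000010); offset now 28 = byte 3 bit 4; 4 bits remain
Read 5: bits[28:30] width=2 -> value=2 (bin 10); offset now 30 = byte 3 bit 6; 2 bits remain
Read 6: bits[30:31] width=1 -> value=0 (bin 0); offset now 31 = byte 3 bit 7; 1 bits remain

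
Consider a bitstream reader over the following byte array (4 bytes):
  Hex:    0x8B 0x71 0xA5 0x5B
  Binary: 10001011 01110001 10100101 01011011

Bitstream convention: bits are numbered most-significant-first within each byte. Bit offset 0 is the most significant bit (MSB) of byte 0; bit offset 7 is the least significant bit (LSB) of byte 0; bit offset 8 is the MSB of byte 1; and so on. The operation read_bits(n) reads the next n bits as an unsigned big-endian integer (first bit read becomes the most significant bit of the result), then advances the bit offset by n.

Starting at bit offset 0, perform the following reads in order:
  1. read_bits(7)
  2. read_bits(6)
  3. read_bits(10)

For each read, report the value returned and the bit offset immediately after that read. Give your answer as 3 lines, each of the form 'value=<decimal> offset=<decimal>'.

Answer: value=69 offset=7
value=46 offset=13
value=210 offset=23

Derivation:
Read 1: bits[0:7] width=7 -> value=69 (bin 1000101); offset now 7 = byte 0 bit 7; 25 bits remain
Read 2: bits[7:13] width=6 -> value=46 (bin 101110); offset now 13 = byte 1 bit 5; 19 bits remain
Read 3: bits[13:23] width=10 -> value=210 (bin 0011010010); offset now 23 = byte 2 bit 7; 9 bits remain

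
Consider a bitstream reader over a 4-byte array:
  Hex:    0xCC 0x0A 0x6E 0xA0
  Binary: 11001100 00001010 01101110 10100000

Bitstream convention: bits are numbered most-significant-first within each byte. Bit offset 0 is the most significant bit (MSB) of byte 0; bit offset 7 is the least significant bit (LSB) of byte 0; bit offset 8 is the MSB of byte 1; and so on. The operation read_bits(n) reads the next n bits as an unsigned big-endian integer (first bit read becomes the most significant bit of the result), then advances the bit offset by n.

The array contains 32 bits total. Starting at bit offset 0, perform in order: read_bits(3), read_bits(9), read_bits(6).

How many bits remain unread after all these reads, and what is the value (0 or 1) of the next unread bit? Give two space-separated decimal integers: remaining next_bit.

Answer: 14 1

Derivation:
Read 1: bits[0:3] width=3 -> value=6 (bin 110); offset now 3 = byte 0 bit 3; 29 bits remain
Read 2: bits[3:12] width=9 -> value=192 (bin 011000000); offset now 12 = byte 1 bit 4; 20 bits remain
Read 3: bits[12:18] width=6 -> value=41 (bin 101001); offset now 18 = byte 2 bit 2; 14 bits remain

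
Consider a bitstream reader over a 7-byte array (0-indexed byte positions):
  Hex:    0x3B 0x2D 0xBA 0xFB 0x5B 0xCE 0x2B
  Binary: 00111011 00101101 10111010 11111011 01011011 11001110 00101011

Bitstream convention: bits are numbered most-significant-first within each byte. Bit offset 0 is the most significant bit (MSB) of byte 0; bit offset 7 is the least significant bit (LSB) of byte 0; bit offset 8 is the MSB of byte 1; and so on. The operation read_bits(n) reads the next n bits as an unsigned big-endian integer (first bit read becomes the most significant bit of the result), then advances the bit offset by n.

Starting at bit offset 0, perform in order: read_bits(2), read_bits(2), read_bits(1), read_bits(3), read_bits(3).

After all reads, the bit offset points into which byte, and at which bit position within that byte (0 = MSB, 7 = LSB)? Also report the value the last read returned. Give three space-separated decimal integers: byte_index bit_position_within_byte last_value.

Answer: 1 3 1

Derivation:
Read 1: bits[0:2] width=2 -> value=0 (bin 00); offset now 2 = byte 0 bit 2; 54 bits remain
Read 2: bits[2:4] width=2 -> value=3 (bin 11); offset now 4 = byte 0 bit 4; 52 bits remain
Read 3: bits[4:5] width=1 -> value=1 (bin 1); offset now 5 = byte 0 bit 5; 51 bits remain
Read 4: bits[5:8] width=3 -> value=3 (bin 011); offset now 8 = byte 1 bit 0; 48 bits remain
Read 5: bits[8:11] width=3 -> value=1 (bin 001); offset now 11 = byte 1 bit 3; 45 bits remain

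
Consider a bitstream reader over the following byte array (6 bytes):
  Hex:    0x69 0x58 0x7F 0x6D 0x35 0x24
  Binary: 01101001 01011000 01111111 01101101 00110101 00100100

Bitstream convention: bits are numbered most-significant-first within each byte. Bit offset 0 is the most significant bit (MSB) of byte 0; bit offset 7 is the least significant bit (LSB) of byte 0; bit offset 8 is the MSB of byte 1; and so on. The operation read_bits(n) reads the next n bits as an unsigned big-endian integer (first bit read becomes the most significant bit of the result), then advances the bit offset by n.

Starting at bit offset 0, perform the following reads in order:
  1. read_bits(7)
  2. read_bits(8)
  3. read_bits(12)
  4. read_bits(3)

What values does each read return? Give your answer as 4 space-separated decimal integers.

Read 1: bits[0:7] width=7 -> value=52 (bin 0110100); offset now 7 = byte 0 bit 7; 41 bits remain
Read 2: bits[7:15] width=8 -> value=172 (bin 10101100); offset now 15 = byte 1 bit 7; 33 bits remain
Read 3: bits[15:27] width=12 -> value=1019 (bin 001111111011); offset now 27 = byte 3 bit 3; 21 bits remain
Read 4: bits[27:30] width=3 -> value=3 (bin 011); offset now 30 = byte 3 bit 6; 18 bits remain

Answer: 52 172 1019 3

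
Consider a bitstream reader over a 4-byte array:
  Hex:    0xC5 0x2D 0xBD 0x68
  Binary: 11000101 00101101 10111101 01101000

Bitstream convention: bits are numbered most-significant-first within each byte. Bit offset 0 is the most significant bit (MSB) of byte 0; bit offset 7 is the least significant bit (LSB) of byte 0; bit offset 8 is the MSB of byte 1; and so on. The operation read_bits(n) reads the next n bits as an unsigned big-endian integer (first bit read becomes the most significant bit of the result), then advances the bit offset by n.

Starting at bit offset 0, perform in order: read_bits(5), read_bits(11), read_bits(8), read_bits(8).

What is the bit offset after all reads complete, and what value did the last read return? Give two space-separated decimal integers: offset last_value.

Read 1: bits[0:5] width=5 -> value=24 (bin 11000); offset now 5 = byte 0 bit 5; 27 bits remain
Read 2: bits[5:16] width=11 -> value=1325 (bin 10100101101); offset now 16 = byte 2 bit 0; 16 bits remain
Read 3: bits[16:24] width=8 -> value=189 (bin 10111101); offset now 24 = byte 3 bit 0; 8 bits remain
Read 4: bits[24:32] width=8 -> value=104 (bin 01101000); offset now 32 = byte 4 bit 0; 0 bits remain

Answer: 32 104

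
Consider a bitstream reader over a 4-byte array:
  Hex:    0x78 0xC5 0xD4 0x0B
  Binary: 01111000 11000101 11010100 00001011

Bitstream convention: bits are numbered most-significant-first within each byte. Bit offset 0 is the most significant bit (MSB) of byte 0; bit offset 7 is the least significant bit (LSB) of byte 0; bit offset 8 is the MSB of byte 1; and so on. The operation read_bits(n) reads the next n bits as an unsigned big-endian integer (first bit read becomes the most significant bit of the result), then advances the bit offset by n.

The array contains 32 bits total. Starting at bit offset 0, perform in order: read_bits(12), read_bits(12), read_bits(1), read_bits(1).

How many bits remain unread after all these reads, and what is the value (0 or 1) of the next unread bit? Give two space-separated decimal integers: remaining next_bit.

Read 1: bits[0:12] width=12 -> value=1932 (bin 011110001100); offset now 12 = byte 1 bit 4; 20 bits remain
Read 2: bits[12:24] width=12 -> value=1492 (bin 010111010100); offset now 24 = byte 3 bit 0; 8 bits remain
Read 3: bits[24:25] width=1 -> value=0 (bin 0); offset now 25 = byte 3 bit 1; 7 bits remain
Read 4: bits[25:26] width=1 -> value=0 (bin 0); offset now 26 = byte 3 bit 2; 6 bits remain

Answer: 6 0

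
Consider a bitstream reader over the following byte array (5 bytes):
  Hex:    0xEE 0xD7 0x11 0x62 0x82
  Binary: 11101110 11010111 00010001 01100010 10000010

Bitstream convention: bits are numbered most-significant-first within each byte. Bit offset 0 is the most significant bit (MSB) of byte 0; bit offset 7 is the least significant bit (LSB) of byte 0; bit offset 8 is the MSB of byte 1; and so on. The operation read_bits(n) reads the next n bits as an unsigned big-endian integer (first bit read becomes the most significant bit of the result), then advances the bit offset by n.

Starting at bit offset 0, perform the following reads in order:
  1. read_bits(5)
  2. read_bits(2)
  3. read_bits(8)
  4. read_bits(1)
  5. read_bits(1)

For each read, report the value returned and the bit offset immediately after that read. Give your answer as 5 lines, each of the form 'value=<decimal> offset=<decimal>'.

Read 1: bits[0:5] width=5 -> value=29 (bin 11101); offset now 5 = byte 0 bit 5; 35 bits remain
Read 2: bits[5:7] width=2 -> value=3 (bin 11); offset now 7 = byte 0 bit 7; 33 bits remain
Read 3: bits[7:15] width=8 -> value=107 (bin 01101011); offset now 15 = byte 1 bit 7; 25 bits remain
Read 4: bits[15:16] width=1 -> value=1 (bin 1); offset now 16 = byte 2 bit 0; 24 bits remain
Read 5: bits[16:17] width=1 -> value=0 (bin 0); offset now 17 = byte 2 bit 1; 23 bits remain

Answer: value=29 offset=5
value=3 offset=7
value=107 offset=15
value=1 offset=16
value=0 offset=17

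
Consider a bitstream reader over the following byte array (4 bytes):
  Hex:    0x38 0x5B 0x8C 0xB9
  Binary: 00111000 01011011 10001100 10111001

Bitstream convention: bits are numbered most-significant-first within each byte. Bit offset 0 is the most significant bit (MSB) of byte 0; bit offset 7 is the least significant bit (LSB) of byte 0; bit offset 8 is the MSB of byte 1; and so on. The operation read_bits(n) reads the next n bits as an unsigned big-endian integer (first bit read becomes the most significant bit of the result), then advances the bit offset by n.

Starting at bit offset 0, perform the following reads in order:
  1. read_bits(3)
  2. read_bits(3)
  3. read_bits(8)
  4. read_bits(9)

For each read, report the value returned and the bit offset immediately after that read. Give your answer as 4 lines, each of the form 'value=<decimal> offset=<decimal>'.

Answer: value=1 offset=3
value=6 offset=6
value=22 offset=14
value=454 offset=23

Derivation:
Read 1: bits[0:3] width=3 -> value=1 (bin 001); offset now 3 = byte 0 bit 3; 29 bits remain
Read 2: bits[3:6] width=3 -> value=6 (bin 110); offset now 6 = byte 0 bit 6; 26 bits remain
Read 3: bits[6:14] width=8 -> value=22 (bin 00010110); offset now 14 = byte 1 bit 6; 18 bits remain
Read 4: bits[14:23] width=9 -> value=454 (bin 111000110); offset now 23 = byte 2 bit 7; 9 bits remain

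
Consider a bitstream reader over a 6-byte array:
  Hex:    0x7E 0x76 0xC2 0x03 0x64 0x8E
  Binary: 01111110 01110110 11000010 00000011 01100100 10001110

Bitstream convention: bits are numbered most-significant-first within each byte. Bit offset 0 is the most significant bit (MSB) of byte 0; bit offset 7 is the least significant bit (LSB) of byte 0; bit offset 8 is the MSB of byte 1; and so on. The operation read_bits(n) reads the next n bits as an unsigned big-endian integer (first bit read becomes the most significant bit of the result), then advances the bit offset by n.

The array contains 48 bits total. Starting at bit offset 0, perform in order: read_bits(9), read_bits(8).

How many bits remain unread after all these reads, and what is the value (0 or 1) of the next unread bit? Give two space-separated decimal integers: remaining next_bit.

Read 1: bits[0:9] width=9 -> value=252 (bin 011111100); offset now 9 = byte 1 bit 1; 39 bits remain
Read 2: bits[9:17] width=8 -> value=237 (bin 11101101); offset now 17 = byte 2 bit 1; 31 bits remain

Answer: 31 1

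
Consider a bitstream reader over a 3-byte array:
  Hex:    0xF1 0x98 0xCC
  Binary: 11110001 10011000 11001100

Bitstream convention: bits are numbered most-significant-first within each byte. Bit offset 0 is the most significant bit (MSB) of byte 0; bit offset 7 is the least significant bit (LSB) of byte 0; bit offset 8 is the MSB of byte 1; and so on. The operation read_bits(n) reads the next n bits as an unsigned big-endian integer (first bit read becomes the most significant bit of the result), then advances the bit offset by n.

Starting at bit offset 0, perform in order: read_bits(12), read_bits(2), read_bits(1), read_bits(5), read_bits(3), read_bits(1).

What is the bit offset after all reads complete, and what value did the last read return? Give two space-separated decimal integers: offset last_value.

Read 1: bits[0:12] width=12 -> value=3865 (bin 111100011001); offset now 12 = byte 1 bit 4; 12 bits remain
Read 2: bits[12:14] width=2 -> value=2 (bin 10); offset now 14 = byte 1 bit 6; 10 bits remain
Read 3: bits[14:15] width=1 -> value=0 (bin 0); offset now 15 = byte 1 bit 7; 9 bits remain
Read 4: bits[15:20] width=5 -> value=12 (bin 01100); offset now 20 = byte 2 bit 4; 4 bits remain
Read 5: bits[20:23] width=3 -> value=6 (bin 110); offset now 23 = byte 2 bit 7; 1 bits remain
Read 6: bits[23:24] width=1 -> value=0 (bin 0); offset now 24 = byte 3 bit 0; 0 bits remain

Answer: 24 0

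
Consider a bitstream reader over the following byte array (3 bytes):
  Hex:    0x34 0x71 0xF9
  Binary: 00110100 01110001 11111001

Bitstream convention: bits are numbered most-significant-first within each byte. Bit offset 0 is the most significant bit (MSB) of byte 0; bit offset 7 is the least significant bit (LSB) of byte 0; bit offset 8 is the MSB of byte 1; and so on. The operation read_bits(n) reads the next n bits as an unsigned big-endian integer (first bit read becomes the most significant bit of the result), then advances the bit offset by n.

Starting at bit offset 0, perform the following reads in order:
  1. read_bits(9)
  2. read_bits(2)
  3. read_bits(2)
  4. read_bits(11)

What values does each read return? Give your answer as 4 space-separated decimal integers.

Read 1: bits[0:9] width=9 -> value=104 (bin 001101000); offset now 9 = byte 1 bit 1; 15 bits remain
Read 2: bits[9:11] width=2 -> value=3 (bin 11); offset now 11 = byte 1 bit 3; 13 bits remain
Read 3: bits[11:13] width=2 -> value=2 (bin 10); offset now 13 = byte 1 bit 5; 11 bits remain
Read 4: bits[13:24] width=11 -> value=505 (bin 00111111001); offset now 24 = byte 3 bit 0; 0 bits remain

Answer: 104 3 2 505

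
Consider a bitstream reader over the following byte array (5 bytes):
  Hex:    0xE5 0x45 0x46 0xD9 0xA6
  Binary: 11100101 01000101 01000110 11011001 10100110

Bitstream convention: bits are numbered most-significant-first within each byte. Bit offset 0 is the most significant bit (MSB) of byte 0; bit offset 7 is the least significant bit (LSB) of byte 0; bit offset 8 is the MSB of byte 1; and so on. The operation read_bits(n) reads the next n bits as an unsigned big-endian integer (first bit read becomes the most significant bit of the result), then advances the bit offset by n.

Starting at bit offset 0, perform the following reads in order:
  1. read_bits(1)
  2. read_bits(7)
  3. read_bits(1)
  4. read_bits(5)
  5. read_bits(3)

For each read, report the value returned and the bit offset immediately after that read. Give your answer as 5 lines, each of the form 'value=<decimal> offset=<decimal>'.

Read 1: bits[0:1] width=1 -> value=1 (bin 1); offset now 1 = byte 0 bit 1; 39 bits remain
Read 2: bits[1:8] width=7 -> value=101 (bin 1100101); offset now 8 = byte 1 bit 0; 32 bits remain
Read 3: bits[8:9] width=1 -> value=0 (bin 0); offset now 9 = byte 1 bit 1; 31 bits remain
Read 4: bits[9:14] width=5 -> value=17 (bin 10001); offset now 14 = byte 1 bit 6; 26 bits remain
Read 5: bits[14:17] width=3 -> value=2 (bin 010); offset now 17 = byte 2 bit 1; 23 bits remain

Answer: value=1 offset=1
value=101 offset=8
value=0 offset=9
value=17 offset=14
value=2 offset=17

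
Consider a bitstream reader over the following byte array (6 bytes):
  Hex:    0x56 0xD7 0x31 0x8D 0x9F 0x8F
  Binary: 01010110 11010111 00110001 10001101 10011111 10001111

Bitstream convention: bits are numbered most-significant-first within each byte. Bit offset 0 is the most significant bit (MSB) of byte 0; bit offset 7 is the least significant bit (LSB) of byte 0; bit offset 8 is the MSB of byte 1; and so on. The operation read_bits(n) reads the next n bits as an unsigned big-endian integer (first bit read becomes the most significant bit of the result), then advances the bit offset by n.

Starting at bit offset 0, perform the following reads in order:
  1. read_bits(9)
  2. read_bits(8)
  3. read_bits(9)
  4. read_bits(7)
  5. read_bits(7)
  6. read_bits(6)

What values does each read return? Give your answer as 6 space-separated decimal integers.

Answer: 173 174 198 27 31 35

Derivation:
Read 1: bits[0:9] width=9 -> value=173 (bin 010101101); offset now 9 = byte 1 bit 1; 39 bits remain
Read 2: bits[9:17] width=8 -> value=174 (bin 10101110); offset now 17 = byte 2 bit 1; 31 bits remain
Read 3: bits[17:26] width=9 -> value=198 (bin 011000110); offset now 26 = byte 3 bit 2; 22 bits remain
Read 4: bits[26:33] width=7 -> value=27 (bin 0011011); offset now 33 = byte 4 bit 1; 15 bits remain
Read 5: bits[33:40] width=7 -> value=31 (bin 0011111); offset now 40 = byte 5 bit 0; 8 bits remain
Read 6: bits[40:46] width=6 -> value=35 (bin 100011); offset now 46 = byte 5 bit 6; 2 bits remain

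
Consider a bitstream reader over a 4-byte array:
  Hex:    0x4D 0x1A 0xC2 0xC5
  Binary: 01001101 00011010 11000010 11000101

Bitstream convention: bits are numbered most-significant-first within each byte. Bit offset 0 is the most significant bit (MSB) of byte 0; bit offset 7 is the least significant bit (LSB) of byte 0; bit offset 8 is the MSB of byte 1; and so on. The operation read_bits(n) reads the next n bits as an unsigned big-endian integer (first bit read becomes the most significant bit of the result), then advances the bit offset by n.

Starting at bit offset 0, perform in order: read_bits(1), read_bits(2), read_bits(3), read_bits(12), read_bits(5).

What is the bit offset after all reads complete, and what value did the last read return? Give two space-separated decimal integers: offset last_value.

Answer: 23 1

Derivation:
Read 1: bits[0:1] width=1 -> value=0 (bin 0); offset now 1 = byte 0 bit 1; 31 bits remain
Read 2: bits[1:3] width=2 -> value=2 (bin 10); offset now 3 = byte 0 bit 3; 29 bits remain
Read 3: bits[3:6] width=3 -> value=3 (bin 011); offset now 6 = byte 0 bit 6; 26 bits remain
Read 4: bits[6:18] width=12 -> value=1131 (bin 010001101011); offset now 18 = byte 2 bit 2; 14 bits remain
Read 5: bits[18:23] width=5 -> value=1 (bin 00001); offset now 23 = byte 2 bit 7; 9 bits remain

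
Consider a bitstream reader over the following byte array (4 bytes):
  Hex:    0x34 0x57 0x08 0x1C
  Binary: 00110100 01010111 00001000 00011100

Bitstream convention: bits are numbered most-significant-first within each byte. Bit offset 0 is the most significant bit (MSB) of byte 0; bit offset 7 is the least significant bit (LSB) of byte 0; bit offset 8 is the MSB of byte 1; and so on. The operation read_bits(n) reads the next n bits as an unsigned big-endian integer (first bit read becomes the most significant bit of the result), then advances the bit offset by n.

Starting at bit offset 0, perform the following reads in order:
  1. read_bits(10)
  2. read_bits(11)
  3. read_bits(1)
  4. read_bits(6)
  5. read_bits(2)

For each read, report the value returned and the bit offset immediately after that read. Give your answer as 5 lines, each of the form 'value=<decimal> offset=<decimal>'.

Read 1: bits[0:10] width=10 -> value=209 (bin 0011010001); offset now 10 = byte 1 bit 2; 22 bits remain
Read 2: bits[10:21] width=11 -> value=737 (bin 01011100001); offset now 21 = byte 2 bit 5; 11 bits remain
Read 3: bits[21:22] width=1 -> value=0 (bin 0); offset now 22 = byte 2 bit 6; 10 bits remain
Read 4: bits[22:28] width=6 -> value=1 (bin 000001); offset now 28 = byte 3 bit 4; 4 bits remain
Read 5: bits[28:30] width=2 -> value=3 (bin 11); offset now 30 = byte 3 bit 6; 2 bits remain

Answer: value=209 offset=10
value=737 offset=21
value=0 offset=22
value=1 offset=28
value=3 offset=30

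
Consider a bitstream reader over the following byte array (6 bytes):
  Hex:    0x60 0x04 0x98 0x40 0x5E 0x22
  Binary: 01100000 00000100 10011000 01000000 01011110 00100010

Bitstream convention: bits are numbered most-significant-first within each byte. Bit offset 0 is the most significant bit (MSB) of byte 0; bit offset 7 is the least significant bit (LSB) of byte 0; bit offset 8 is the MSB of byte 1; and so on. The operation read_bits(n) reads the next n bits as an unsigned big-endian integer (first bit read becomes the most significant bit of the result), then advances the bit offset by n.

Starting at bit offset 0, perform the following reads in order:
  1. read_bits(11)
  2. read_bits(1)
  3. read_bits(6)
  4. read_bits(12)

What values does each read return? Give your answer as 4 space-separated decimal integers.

Read 1: bits[0:11] width=11 -> value=768 (bin 01100000000); offset now 11 = byte 1 bit 3; 37 bits remain
Read 2: bits[11:12] width=1 -> value=0 (bin 0); offset now 12 = byte 1 bit 4; 36 bits remain
Read 3: bits[12:18] width=6 -> value=18 (bin 010010); offset now 18 = byte 2 bit 2; 30 bits remain
Read 4: bits[18:30] width=12 -> value=1552 (bin 011000010000); offset now 30 = byte 3 bit 6; 18 bits remain

Answer: 768 0 18 1552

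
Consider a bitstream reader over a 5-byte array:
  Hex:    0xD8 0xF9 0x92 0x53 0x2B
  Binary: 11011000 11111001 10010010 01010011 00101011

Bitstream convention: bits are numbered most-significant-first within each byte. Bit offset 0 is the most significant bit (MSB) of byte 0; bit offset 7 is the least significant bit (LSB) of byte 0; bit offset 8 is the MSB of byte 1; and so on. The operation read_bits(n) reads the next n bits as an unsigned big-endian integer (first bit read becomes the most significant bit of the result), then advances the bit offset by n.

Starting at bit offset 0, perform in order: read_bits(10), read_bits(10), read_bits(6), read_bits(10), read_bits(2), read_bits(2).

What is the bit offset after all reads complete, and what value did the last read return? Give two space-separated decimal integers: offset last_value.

Answer: 40 3

Derivation:
Read 1: bits[0:10] width=10 -> value=867 (bin 1101100011); offset now 10 = byte 1 bit 2; 30 bits remain
Read 2: bits[10:20] width=10 -> value=921 (bin 1110011001); offset now 20 = byte 2 bit 4; 20 bits remain
Read 3: bits[20:26] width=6 -> value=9 (bin 001001); offset now 26 = byte 3 bit 2; 14 bits remain
Read 4: bits[26:36] width=10 -> value=306 (bin 0100110010); offset now 36 = byte 4 bit 4; 4 bits remain
Read 5: bits[36:38] width=2 -> value=2 (bin 10); offset now 38 = byte 4 bit 6; 2 bits remain
Read 6: bits[38:40] width=2 -> value=3 (bin 11); offset now 40 = byte 5 bit 0; 0 bits remain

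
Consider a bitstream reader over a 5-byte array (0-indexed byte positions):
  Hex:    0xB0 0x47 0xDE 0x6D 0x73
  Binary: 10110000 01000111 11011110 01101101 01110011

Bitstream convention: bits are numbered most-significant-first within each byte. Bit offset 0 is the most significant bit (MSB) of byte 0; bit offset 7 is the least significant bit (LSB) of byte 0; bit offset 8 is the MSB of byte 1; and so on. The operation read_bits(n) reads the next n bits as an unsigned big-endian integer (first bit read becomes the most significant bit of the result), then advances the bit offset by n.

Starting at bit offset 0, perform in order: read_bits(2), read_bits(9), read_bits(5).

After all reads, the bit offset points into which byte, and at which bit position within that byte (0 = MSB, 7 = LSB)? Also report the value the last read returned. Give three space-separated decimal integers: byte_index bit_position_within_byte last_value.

Answer: 2 0 7

Derivation:
Read 1: bits[0:2] width=2 -> value=2 (bin 10); offset now 2 = byte 0 bit 2; 38 bits remain
Read 2: bits[2:11] width=9 -> value=386 (bin 110000010); offset now 11 = byte 1 bit 3; 29 bits remain
Read 3: bits[11:16] width=5 -> value=7 (bin 00111); offset now 16 = byte 2 bit 0; 24 bits remain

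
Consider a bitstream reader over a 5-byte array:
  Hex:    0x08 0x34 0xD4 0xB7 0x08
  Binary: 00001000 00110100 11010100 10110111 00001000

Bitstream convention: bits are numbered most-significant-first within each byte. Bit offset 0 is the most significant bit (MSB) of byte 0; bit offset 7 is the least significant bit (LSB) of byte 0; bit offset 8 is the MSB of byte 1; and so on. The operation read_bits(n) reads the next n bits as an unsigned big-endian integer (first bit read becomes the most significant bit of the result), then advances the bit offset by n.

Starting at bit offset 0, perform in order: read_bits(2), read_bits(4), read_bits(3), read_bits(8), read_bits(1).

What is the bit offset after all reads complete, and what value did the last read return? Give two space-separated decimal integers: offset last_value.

Read 1: bits[0:2] width=2 -> value=0 (bin 00); offset now 2 = byte 0 bit 2; 38 bits remain
Read 2: bits[2:6] width=4 -> value=2 (bin 0010); offset now 6 = byte 0 bit 6; 34 bits remain
Read 3: bits[6:9] width=3 -> value=0 (bin 000); offset now 9 = byte 1 bit 1; 31 bits remain
Read 4: bits[9:17] width=8 -> value=105 (bin 01101001); offset now 17 = byte 2 bit 1; 23 bits remain
Read 5: bits[17:18] width=1 -> value=1 (bin 1); offset now 18 = byte 2 bit 2; 22 bits remain

Answer: 18 1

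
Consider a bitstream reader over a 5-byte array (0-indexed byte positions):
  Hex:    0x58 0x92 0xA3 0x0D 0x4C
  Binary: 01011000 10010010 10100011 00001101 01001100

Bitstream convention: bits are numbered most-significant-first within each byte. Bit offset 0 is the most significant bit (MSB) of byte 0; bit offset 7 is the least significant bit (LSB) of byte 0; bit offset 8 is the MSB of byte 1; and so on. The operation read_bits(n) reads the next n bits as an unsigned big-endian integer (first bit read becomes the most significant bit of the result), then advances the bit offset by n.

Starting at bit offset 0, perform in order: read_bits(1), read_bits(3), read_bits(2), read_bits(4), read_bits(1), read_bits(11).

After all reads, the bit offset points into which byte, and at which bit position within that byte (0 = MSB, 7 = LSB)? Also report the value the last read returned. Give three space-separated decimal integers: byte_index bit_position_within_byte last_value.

Answer: 2 6 1192

Derivation:
Read 1: bits[0:1] width=1 -> value=0 (bin 0); offset now 1 = byte 0 bit 1; 39 bits remain
Read 2: bits[1:4] width=3 -> value=5 (bin 101); offset now 4 = byte 0 bit 4; 36 bits remain
Read 3: bits[4:6] width=2 -> value=2 (bin 10); offset now 6 = byte 0 bit 6; 34 bits remain
Read 4: bits[6:10] width=4 -> value=2 (bin 0010); offset now 10 = byte 1 bit 2; 30 bits remain
Read 5: bits[10:11] width=1 -> value=0 (bin 0); offset now 11 = byte 1 bit 3; 29 bits remain
Read 6: bits[11:22] width=11 -> value=1192 (bin 10010101000); offset now 22 = byte 2 bit 6; 18 bits remain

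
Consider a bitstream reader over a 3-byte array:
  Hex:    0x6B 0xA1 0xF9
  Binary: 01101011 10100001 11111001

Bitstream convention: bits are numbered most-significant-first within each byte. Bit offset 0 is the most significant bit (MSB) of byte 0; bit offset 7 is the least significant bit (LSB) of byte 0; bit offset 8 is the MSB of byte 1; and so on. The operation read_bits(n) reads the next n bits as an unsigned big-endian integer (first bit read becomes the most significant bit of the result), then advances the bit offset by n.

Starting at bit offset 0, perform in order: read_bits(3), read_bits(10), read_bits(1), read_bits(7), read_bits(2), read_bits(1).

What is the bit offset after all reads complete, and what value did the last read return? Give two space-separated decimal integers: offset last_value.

Read 1: bits[0:3] width=3 -> value=3 (bin 011); offset now 3 = byte 0 bit 3; 21 bits remain
Read 2: bits[3:13] width=10 -> value=372 (bin 0101110100); offset now 13 = byte 1 bit 5; 11 bits remain
Read 3: bits[13:14] width=1 -> value=0 (bin 0); offset now 14 = byte 1 bit 6; 10 bits remain
Read 4: bits[14:21] width=7 -> value=63 (bin 0111111); offset now 21 = byte 2 bit 5; 3 bits remain
Read 5: bits[21:23] width=2 -> value=0 (bin 00); offset now 23 = byte 2 bit 7; 1 bits remain
Read 6: bits[23:24] width=1 -> value=1 (bin 1); offset now 24 = byte 3 bit 0; 0 bits remain

Answer: 24 1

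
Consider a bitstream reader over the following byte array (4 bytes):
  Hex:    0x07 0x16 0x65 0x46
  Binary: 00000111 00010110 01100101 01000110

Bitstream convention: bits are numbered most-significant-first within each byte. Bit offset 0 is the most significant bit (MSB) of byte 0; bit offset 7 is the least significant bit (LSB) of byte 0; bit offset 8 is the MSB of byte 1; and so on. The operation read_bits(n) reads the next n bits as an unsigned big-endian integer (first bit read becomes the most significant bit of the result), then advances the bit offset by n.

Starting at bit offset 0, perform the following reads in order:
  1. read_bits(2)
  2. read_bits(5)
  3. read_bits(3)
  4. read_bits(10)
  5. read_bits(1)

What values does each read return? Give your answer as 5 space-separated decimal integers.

Read 1: bits[0:2] width=2 -> value=0 (bin 00); offset now 2 = byte 0 bit 2; 30 bits remain
Read 2: bits[2:7] width=5 -> value=3 (bin 00011); offset now 7 = byte 0 bit 7; 25 bits remain
Read 3: bits[7:10] width=3 -> value=4 (bin 100); offset now 10 = byte 1 bit 2; 22 bits remain
Read 4: bits[10:20] width=10 -> value=358 (bin 0101100110); offset now 20 = byte 2 bit 4; 12 bits remain
Read 5: bits[20:21] width=1 -> value=0 (bin 0); offset now 21 = byte 2 bit 5; 11 bits remain

Answer: 0 3 4 358 0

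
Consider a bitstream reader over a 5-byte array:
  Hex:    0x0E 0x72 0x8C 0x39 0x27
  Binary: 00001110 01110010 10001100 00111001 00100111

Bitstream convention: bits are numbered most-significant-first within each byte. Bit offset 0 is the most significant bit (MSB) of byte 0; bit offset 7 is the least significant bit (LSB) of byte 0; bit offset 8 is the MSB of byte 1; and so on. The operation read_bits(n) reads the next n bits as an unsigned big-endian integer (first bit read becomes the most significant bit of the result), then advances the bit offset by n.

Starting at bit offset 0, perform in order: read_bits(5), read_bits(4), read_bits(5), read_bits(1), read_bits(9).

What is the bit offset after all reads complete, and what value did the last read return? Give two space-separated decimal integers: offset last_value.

Answer: 24 140

Derivation:
Read 1: bits[0:5] width=5 -> value=1 (bin 00001); offset now 5 = byte 0 bit 5; 35 bits remain
Read 2: bits[5:9] width=4 -> value=12 (bin 1100); offset now 9 = byte 1 bit 1; 31 bits remain
Read 3: bits[9:14] width=5 -> value=28 (bin 11100); offset now 14 = byte 1 bit 6; 26 bits remain
Read 4: bits[14:15] width=1 -> value=1 (bin 1); offset now 15 = byte 1 bit 7; 25 bits remain
Read 5: bits[15:24] width=9 -> value=140 (bin 010001100); offset now 24 = byte 3 bit 0; 16 bits remain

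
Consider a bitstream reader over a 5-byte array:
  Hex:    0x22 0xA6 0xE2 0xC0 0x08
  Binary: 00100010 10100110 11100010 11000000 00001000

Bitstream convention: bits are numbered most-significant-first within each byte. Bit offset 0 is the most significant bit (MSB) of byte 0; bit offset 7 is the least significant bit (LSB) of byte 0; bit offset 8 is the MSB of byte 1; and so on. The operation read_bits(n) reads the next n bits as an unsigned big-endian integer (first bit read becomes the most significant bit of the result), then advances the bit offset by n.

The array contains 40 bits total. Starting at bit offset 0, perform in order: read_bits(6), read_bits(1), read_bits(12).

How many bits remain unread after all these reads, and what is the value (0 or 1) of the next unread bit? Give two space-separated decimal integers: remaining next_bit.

Read 1: bits[0:6] width=6 -> value=8 (bin 001000); offset now 6 = byte 0 bit 6; 34 bits remain
Read 2: bits[6:7] width=1 -> value=1 (bin 1); offset now 7 = byte 0 bit 7; 33 bits remain
Read 3: bits[7:19] width=12 -> value=1335 (bin 010100110111); offset now 19 = byte 2 bit 3; 21 bits remain

Answer: 21 0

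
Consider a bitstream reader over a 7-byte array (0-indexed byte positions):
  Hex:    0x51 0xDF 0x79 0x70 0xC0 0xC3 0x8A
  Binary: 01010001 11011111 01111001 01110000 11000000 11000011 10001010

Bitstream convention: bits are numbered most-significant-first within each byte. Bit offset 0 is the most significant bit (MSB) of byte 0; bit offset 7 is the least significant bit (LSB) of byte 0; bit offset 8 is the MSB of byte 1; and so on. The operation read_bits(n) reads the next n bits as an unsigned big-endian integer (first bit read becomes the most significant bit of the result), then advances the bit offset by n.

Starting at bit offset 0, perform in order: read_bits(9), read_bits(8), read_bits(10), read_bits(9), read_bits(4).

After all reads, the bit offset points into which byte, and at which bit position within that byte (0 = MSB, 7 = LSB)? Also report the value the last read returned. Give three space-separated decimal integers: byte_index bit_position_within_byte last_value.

Answer: 5 0 0

Derivation:
Read 1: bits[0:9] width=9 -> value=163 (bin 010100011); offset now 9 = byte 1 bit 1; 47 bits remain
Read 2: bits[9:17] width=8 -> value=190 (bin 10111110); offset now 17 = byte 2 bit 1; 39 bits remain
Read 3: bits[17:27] width=10 -> value=971 (bin 1111001011); offset now 27 = byte 3 bit 3; 29 bits remain
Read 4: bits[27:36] width=9 -> value=268 (bin 100001100); offset now 36 = byte 4 bit 4; 20 bits remain
Read 5: bits[36:40] width=4 -> value=0 (bin 0000); offset now 40 = byte 5 bit 0; 16 bits remain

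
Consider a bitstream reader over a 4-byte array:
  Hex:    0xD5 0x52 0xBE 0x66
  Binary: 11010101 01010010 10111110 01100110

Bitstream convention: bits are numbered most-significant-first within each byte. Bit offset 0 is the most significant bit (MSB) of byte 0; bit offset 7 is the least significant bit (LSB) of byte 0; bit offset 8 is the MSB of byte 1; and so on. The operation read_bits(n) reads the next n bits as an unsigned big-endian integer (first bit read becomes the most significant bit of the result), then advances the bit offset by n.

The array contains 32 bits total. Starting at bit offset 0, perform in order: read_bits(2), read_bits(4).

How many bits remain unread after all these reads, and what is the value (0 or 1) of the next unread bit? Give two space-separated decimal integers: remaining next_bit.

Answer: 26 0

Derivation:
Read 1: bits[0:2] width=2 -> value=3 (bin 11); offset now 2 = byte 0 bit 2; 30 bits remain
Read 2: bits[2:6] width=4 -> value=5 (bin 0101); offset now 6 = byte 0 bit 6; 26 bits remain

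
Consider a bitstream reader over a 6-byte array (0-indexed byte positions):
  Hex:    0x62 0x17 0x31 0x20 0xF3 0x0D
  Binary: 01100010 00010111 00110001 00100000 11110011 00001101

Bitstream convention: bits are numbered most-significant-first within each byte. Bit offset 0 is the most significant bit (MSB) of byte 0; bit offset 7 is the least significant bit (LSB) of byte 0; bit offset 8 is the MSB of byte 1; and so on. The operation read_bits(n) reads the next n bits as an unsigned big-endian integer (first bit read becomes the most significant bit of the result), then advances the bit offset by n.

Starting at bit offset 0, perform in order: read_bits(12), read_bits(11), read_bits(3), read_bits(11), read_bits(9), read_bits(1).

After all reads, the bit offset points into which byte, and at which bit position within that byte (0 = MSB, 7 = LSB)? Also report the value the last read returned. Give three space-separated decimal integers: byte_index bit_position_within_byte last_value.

Read 1: bits[0:12] width=12 -> value=1569 (bin 011000100001); offset now 12 = byte 1 bit 4; 36 bits remain
Read 2: bits[12:23] width=11 -> value=920 (bin 01110011000); offset now 23 = byte 2 bit 7; 25 bits remain
Read 3: bits[23:26] width=3 -> value=4 (bin 100); offset now 26 = byte 3 bit 2; 22 bits remain
Read 4: bits[26:37] width=11 -> value=1054 (bin 10000011110); offset now 37 = byte 4 bit 5; 11 bits remain
Read 5: bits[37:46] width=9 -> value=195 (bin 011000011); offset now 46 = byte 5 bit 6; 2 bits remain
Read 6: bits[46:47] width=1 -> value=0 (bin 0); offset now 47 = byte 5 bit 7; 1 bits remain

Answer: 5 7 0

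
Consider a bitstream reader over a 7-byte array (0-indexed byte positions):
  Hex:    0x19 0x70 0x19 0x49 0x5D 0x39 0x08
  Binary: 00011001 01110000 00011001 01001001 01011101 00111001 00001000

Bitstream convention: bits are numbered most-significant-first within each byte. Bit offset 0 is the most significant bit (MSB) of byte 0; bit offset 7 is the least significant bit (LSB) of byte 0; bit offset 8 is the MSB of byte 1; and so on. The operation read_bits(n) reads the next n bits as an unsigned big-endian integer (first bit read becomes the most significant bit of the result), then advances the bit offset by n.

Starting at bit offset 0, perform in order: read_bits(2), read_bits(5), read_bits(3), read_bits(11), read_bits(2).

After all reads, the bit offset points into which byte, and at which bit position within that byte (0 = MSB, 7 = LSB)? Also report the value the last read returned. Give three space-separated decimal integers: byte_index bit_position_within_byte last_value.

Answer: 2 7 0

Derivation:
Read 1: bits[0:2] width=2 -> value=0 (bin 00); offset now 2 = byte 0 bit 2; 54 bits remain
Read 2: bits[2:7] width=5 -> value=12 (bin 01100); offset now 7 = byte 0 bit 7; 49 bits remain
Read 3: bits[7:10] width=3 -> value=5 (bin 101); offset now 10 = byte 1 bit 2; 46 bits remain
Read 4: bits[10:21] width=11 -> value=1539 (bin 11000000011); offset now 21 = byte 2 bit 5; 35 bits remain
Read 5: bits[21:23] width=2 -> value=0 (bin 00); offset now 23 = byte 2 bit 7; 33 bits remain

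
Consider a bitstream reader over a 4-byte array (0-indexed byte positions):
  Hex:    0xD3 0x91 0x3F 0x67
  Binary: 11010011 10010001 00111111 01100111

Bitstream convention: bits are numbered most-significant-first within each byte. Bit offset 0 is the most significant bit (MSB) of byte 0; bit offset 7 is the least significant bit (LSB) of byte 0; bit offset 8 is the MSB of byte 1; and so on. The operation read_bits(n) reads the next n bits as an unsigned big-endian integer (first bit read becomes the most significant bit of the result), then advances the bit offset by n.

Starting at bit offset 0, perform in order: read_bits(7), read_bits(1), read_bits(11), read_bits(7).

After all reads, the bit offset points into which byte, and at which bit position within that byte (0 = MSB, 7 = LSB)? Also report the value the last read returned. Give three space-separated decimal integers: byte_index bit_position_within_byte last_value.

Read 1: bits[0:7] width=7 -> value=105 (bin 1101001); offset now 7 = byte 0 bit 7; 25 bits remain
Read 2: bits[7:8] width=1 -> value=1 (bin 1); offset now 8 = byte 1 bit 0; 24 bits remain
Read 3: bits[8:19] width=11 -> value=1161 (bin 10010001001); offset now 19 = byte 2 bit 3; 13 bits remain
Read 4: bits[19:26] width=7 -> value=125 (bin 1111101); offset now 26 = byte 3 bit 2; 6 bits remain

Answer: 3 2 125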